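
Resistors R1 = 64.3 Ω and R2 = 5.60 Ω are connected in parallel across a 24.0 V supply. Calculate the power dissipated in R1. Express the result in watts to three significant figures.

8.96 W

R1 sits directly across the source, so P = V²/R with V = 24.0 V.
P_R1 = V² / R1 = (24.0)² / 64.3 Ω = 8.958 W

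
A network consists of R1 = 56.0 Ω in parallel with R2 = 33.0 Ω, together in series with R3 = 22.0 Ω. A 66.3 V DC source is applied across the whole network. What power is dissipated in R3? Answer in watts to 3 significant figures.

52.9 W

First find R_p for the parallel pair, then treat R_p + R3 as a series loop.
R_p = (56.0×33.0)/(56.0+33.0) = 20.76 Ω
R_total = R_p + 22.0 = 20.76 + 22.0 = 42.76 Ω
I = V / R_total = 66.3 / 42.76 = 1.550 A
All the supply current flows through R3; use P = I²R3.
P_R3 = (1.550)² × 22.0 = 52.88 W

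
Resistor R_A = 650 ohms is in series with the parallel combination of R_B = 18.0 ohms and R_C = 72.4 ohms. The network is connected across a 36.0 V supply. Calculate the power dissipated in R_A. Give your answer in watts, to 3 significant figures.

Collapse R_B‖R_C to a single equivalent, reducing the network to two series elements.
R_p = (18.0×72.4)/(18.0+72.4) = 14.42 Ω
R_total = 650 + 14.42 = 664.4 Ω
I = V / R_total = 36.0 / 664.4 = 0.05418 A
R_A is in the main series path, so its power is I²R_A.
P_R_A = (0.05418)² × 650 = 1.908 W

1.91 W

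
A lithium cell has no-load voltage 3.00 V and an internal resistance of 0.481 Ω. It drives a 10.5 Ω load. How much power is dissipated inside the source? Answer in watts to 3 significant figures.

0.0359 W

The source's internal resistance is just another series element carrying I; its dissipation is I²r.
I = ε / (r + R) = 3.00 / (0.481 + 10.5) = 0.2732 A
P_int = I² r = (0.2732)² × 0.481 = 0.03590 W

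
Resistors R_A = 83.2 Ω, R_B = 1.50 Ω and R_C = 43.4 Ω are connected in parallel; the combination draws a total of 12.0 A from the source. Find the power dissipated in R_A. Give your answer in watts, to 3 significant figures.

We need the common branch voltage; get it from I_total × R_eq, then P = V²/R for the branch.
1/R_eq = 1/83.2 + 1/1.50 + 1/43.4 ⇒ R_eq = 1.425 Ω
V = I_total × R_eq = 12.00 × 1.425 = 17.10 V
P_R_A = V² / R_A = (17.10)² / 83.2 = 3.515 W

3.51 W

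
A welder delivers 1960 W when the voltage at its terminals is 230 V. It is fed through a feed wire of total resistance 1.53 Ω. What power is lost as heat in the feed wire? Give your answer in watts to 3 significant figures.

Only the current and the line resistance are needed for the I²R loss.
I = P / V = 1960 / 230 = 8.522 A through the feed wire.
P_line = I² R_line = (8.522)² × 1.53 = 111.1 W

111 W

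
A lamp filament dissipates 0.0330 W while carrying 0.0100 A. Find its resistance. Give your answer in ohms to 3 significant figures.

330 Ω

The two known quantities fix the third via R = P / I².
R = 0.0330 / (0.01000)² = 330.0 Ω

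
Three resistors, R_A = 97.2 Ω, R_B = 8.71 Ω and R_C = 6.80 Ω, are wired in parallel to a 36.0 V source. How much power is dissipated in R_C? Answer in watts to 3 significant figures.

Every branch has 36.0 V across it, so for R_C the power is simply V²/R.
P_R_C = V² / R_C = (36.0)² / 6.80 Ω = 190.6 W

191 W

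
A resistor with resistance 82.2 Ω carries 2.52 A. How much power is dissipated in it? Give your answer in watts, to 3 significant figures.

522 W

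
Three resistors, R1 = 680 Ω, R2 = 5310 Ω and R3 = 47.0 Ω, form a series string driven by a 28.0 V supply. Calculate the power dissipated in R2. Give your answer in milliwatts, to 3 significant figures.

114 mW

In a series string the same current flows through every resistor — find that current, then P = I²R for the one we want.
R_total = 680 + 5310 + 47.0 = 6037 Ω
I = V / R_total = 28.0 / 6037 = 0.004638 A
P_R2 = I² × R2 = (0.004638)² × 5310 = 0.1142 W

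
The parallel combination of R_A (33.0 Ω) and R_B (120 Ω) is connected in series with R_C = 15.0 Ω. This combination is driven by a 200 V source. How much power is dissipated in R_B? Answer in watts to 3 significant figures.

Reduce the parallel combination to a single R_p; the circuit then becomes R_p in series with the remaining resistor.
R_p = (33.0×120)/(33.0+120) = 25.88 Ω
R_total = R_p + 15.0 = 25.88 + 15.0 = 40.88 Ω
I = V / R_total = 200 / 40.88 = 4.892 A
Voltage across the parallel pair: V_p = I × R_p = 4.892 × 25.88 = 126.6 V
Use P = V²/R for R_B with V = V_p.
P_R_B = (126.6)² / 120 = 133.6 W

134 W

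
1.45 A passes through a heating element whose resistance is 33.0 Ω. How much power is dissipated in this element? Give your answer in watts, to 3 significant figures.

Current and resistance are given, so P = I²R is the direct form.
P = (1.450 A)² × 33.0 Ω = 69.38 W

69.4 W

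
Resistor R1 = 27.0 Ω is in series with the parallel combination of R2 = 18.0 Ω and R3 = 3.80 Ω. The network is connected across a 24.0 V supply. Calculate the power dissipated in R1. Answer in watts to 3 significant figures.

17.1 W

Collapse R2‖R3 to a single equivalent, reducing the network to two series elements.
R_p = (18.0×3.80)/(18.0+3.80) = 3.138 Ω
R_total = 27.0 + 3.138 = 30.14 Ω
I = V / R_total = 24.0 / 30.14 = 0.7963 A
The full supply current passes through R1: P = I²R.
P_R1 = (0.7963)² × 27.0 = 17.12 W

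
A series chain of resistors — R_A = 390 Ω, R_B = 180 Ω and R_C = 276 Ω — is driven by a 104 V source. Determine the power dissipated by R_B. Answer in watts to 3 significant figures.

2.72 W

Every series element carries the same I. Get I from the total resistance, then P = I² × R_B.
R_total = 390 + 180 + 276 = 846.0 Ω
I = V / R_total = 104 / 846.0 = 0.1229 A
P_R_B = I² × R_B = (0.1229)² × 180 = 2.720 W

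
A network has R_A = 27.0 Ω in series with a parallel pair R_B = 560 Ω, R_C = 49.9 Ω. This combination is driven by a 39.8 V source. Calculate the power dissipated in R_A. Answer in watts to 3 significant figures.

Reduce the parallel pair to R_p first; the network is then a simple series string.
R_p = (560×49.9)/(560+49.9) = 45.82 Ω
R_total = 27.0 + 45.82 = 72.82 Ω
I = V / R_total = 39.8 / 72.82 = 0.5466 A
The full supply current passes through R_A: P = I²R.
P_R_A = (0.5466)² × 27.0 = 8.066 W

8.07 W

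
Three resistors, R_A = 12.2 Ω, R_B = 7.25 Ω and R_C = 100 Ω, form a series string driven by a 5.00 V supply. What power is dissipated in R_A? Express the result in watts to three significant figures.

The current is common to all series resistors; compute it, then apply P = I²R for the target.
R_total = 12.2 + 7.25 + 100 = 119.5 Ω
I = V / R_total = 5.00 / 119.5 = 0.04186 A
P_R_A = I² × R_A = (0.04186)² × 12.2 = 0.02138 W

0.0214 W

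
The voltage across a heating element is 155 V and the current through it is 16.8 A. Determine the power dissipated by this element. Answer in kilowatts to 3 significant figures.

2.60 kW

Since both terminal voltage and current are stated, P = V I gives the power in one step.
P = 155 V × 16.80 A = 2604 W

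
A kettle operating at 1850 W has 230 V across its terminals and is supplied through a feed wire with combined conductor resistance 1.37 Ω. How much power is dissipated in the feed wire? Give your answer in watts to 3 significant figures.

88.6 W

The feed wire is a series resistance carrying the load current; its dissipation is I²R_line.
I = P / V = 1850 / 230 = 8.043 A through the feed wire.
P_line = I² R_line = (8.043)² × 1.37 = 88.64 W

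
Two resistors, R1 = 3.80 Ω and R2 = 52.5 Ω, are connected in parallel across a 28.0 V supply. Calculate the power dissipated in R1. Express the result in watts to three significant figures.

206 W

The supply voltage appears across each parallel branch — just use P = V²/R1.
P_R1 = V² / R1 = (28.0)² / 3.80 Ω = 206.3 W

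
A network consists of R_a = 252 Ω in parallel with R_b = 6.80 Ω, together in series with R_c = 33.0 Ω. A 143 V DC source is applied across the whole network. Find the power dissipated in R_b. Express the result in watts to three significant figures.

84.0 W

Reduce the parallel combination to a single R_p; the circuit then becomes R_p in series with the remaining resistor.
R_p = (252×6.80)/(252+6.80) = 6.621 Ω
R_total = R_p + 33.0 = 6.621 + 33.0 = 39.62 Ω
I = V / R_total = 143 / 39.62 = 3.609 A
Voltage across the parallel pair: V_p = I × R_p = 3.609 × 6.621 = 23.90 V
R_b sits across V_p; its power is V_p²/R.
P_R_b = (23.90)² / 6.80 = 83.98 W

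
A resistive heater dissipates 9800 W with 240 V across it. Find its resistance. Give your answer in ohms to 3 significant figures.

The two known quantities fix the third via R = V² / P.
R = (240)² / 9800 = 5.878 Ω

5.88 Ω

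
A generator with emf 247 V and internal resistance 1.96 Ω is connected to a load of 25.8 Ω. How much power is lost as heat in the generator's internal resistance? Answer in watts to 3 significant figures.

r is in series with the load, so it carries the full circuit current — the loss in it is I²r.
I = ε / (r + R) = 247 / (1.96 + 25.8) = 8.898 A
P_int = I² r = (8.898)² × 1.96 = 155.2 W

155 W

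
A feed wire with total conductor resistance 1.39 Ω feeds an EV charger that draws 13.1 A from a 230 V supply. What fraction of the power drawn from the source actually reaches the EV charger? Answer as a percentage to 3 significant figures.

The feed wire carries the full 13.1 A.
P_line = I² R_line = (13.10)² × 1.39 = 238.5 W
P_source = V I = 230 × 13.10 = 3013 W; P_load = 2774 W
η = P_load / P_source = 2774 / 3013 = 0.9208

92.1 %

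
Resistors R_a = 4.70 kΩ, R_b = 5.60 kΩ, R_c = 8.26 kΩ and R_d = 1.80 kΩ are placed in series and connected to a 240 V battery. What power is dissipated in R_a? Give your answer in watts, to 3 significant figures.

0.653 W

Series elements share the same current, so find I first, then use P = I²R.
R_total = (4.70 + 5.60 + 8.26 + 1.80) kΩ = 20360 Ω
I = V / R_total = 240 / 20360 = 0.01179 A
P_R_a = I² × R_a = (0.01179)² × 4700 = 0.6531 W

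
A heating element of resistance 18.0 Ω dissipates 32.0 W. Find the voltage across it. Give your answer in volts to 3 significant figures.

Rearranging the power relation for the two known quantities gives V = √(P R).
V = √(32.0 × 18.0) = 24.00 V

24.0 V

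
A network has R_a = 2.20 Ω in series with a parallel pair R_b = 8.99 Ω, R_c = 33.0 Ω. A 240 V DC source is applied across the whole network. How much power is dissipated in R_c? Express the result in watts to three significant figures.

1010 W

First combine the parallel branches into one equivalent R_p, then R_a + R_p is a series pair.
R_p = (8.99×33.0)/(8.99+33.0) = 7.065 Ω
R_total = 2.20 + 7.065 = 9.265 Ω
I = V / R_total = 240 / 9.265 = 25.90 A
Voltage across the parallel pair: V_p = I × R_p = 25.90 × 7.065 = 183.0 V
With V_p across R_c, its power is V_p²/R_c.
P_R_c = (183.0)² / 33.0 = 1015 W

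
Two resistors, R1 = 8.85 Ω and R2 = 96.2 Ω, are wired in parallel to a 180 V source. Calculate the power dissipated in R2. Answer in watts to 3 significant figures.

337 W

Parallel branches share the same voltage; P = V²/R gives the branch power in one step.
P_R2 = V² / R2 = (180)² / 96.2 Ω = 336.8 W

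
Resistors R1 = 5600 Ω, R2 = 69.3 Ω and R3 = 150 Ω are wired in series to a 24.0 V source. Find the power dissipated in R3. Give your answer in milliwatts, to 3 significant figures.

In a series string the same current flows through every resistor — find that current, then P = I²R for the one we want.
R_total = 5600 + 69.3 + 150 = 5819 Ω
I = V / R_total = 24.0 / 5819 = 0.004124 A
P_R3 = I² × R3 = (0.004124)² × 150 = 0.002551 W

2.55 mW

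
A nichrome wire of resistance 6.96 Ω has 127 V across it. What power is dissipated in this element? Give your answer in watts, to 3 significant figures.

2320 W

V and R are stated; P = V²/R avoids computing the current.
P = (127 V)² / 6.96 Ω = 2317 W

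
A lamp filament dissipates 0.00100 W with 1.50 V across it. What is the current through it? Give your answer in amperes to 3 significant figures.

The two known quantities fix the third via I = P / V.
I = 0.00100 / 1.50 = 0.0006667 A

0.000667 A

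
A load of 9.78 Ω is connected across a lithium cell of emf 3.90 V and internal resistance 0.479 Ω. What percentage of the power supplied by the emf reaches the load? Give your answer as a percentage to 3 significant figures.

Both r and R carry the same current, so the power split is just the resistance split: η = R/(R+r).
η = R / (R + r) = 9.78 / (9.78 + 0.479) = 0.9533

95.3 %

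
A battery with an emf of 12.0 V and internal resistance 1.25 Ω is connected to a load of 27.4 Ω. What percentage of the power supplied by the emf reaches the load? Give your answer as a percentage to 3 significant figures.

η = P_load/(P_load+P_int) = I²R/(I²R+I²r) = R/(R+r) — the I² cancels for series elements.
η = R / (R + r) = 27.4 / (27.4 + 1.25) = 0.9564

95.6 %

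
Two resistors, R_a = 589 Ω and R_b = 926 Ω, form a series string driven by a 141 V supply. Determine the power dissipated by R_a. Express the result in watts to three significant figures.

5.10 W

In a series string the same current flows through every resistor — find that current, then P = I²R for the one we want.
R_total = 589 + 926 = 1515 Ω
I = V / R_total = 141 / 1515 = 0.09307 A
P_R_a = I² × R_a = (0.09307)² × 589 = 5.102 W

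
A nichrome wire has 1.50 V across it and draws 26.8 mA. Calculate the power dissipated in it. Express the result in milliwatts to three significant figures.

Both the voltage across and the current through the element are known, so P = V I applies directly.
P = 1.50 V × 0.02680 A = 0.04020 W

40.2 mW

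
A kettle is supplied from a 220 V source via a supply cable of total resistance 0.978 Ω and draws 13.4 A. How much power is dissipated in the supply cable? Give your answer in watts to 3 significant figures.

176 W

The supply cable is a series resistance carrying the load current; its dissipation is I²R_line.
The supply cable carries the full 13.4 A.
P_line = I² R_line = (13.40)² × 0.978 = 175.6 W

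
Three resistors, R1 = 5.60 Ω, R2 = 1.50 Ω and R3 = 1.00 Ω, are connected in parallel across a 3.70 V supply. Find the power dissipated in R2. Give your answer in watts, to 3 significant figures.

Every branch has 3.70 V across it, so for R2 the power is simply V²/R.
P_R2 = V² / R2 = (3.70)² / 1.50 Ω = 9.127 W

9.13 W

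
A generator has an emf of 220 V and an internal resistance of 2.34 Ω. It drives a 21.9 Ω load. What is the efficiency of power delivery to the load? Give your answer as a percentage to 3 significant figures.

Both r and R carry the same current, so the power split is just the resistance split: η = R/(R+r).
η = R / (R + r) = 21.9 / (21.9 + 2.34) = 0.9035

90.3 %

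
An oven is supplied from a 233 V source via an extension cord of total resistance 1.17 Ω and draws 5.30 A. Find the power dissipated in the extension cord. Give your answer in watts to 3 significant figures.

Only the current and the line resistance are needed for the I²R loss.
The extension cord carries the full 5.30 A.
P_line = I² R_line = (5.300)² × 1.17 = 32.87 W

32.9 W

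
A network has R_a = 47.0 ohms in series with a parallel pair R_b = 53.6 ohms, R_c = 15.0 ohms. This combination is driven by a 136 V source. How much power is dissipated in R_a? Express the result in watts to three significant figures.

Collapse R_b‖R_c to a single equivalent, reducing the network to two series elements.
R_p = (53.6×15.0)/(53.6+15.0) = 11.72 Ω
R_total = 47.0 + 11.72 = 58.72 Ω
I = V / R_total = 136 / 58.72 = 2.316 A
All the current flows through R_a; use P = I²R.
P_R_a = (2.316)² × 47.0 = 252.1 W

252 W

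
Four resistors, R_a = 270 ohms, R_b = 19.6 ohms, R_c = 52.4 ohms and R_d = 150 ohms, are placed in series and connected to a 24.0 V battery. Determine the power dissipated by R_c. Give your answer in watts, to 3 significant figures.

0.125 W

The current is common to all series resistors; compute it, then apply P = I²R for the target.
R_total = 270 + 19.6 + 52.4 + 150 = 492.0 Ω
I = V / R_total = 24.0 / 492.0 = 0.04878 A
P_R_c = I² × R_c = (0.04878)² × 52.4 = 0.1247 W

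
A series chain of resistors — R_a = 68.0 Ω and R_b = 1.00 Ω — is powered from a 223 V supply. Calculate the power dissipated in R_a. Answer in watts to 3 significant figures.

710 W

Since the resistors are in series they all carry the loop current I = V/R_total; the power in any one is I²R.
R_total = 68.0 + 1.00 = 69.00 Ω
I = V / R_total = 223 / 69.00 = 3.232 A
P_R_a = I² × R_a = (3.232)² × 68.0 = 710.3 W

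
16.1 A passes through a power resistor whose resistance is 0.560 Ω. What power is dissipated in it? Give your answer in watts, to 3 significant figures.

145 W

Current and resistance are given, so P = I²R is the direct form.
P = (16.10 A)² × 0.560 Ω = 145.2 W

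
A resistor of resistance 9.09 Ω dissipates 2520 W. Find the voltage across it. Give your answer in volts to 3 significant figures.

151 V

The two known quantities fix the third via V = √(P R).
V = √(2520 × 9.09) = 151.3 V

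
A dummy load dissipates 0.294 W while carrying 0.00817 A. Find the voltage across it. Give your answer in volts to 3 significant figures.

The two known quantities fix the third via V = P / I.
V = 0.294 / 0.008170 = 35.99 V

36.0 V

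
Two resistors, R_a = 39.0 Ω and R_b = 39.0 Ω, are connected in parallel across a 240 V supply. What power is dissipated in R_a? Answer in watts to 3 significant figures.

1480 W

Every branch has 240 V across it, so for R_a the power is simply V²/R.
P_R_a = V² / R_a = (240)² / 39.0 Ω = 1477 W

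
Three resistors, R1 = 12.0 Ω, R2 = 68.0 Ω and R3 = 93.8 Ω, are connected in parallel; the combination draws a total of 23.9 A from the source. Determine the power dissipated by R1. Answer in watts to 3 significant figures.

4030 W

The branches share the same voltage, but only the total current is given — find V from the equivalent resistance first.
1/R_eq = 1/12.0 + 1/68.0 + 1/93.8 ⇒ R_eq = 9.200 Ω
V = I_total × R_eq = 23.90 × 9.200 = 219.9 V
P_R1 = V² / R1 = (219.9)² / 12.0 = 4029 W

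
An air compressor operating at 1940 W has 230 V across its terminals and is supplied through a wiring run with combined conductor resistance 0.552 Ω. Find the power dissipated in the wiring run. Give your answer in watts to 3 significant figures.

39.3 W

Only the current and the line resistance are needed for the I²R loss.
I = P / V = 1940 / 230 = 8.435 A through the wiring run.
P_line = I² R_line = (8.435)² × 0.552 = 39.27 W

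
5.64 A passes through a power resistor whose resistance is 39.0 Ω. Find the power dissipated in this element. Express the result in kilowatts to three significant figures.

1.24 kW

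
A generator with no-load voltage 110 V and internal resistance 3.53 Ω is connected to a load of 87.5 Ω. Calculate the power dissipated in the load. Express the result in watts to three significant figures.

128 W

The internal resistance and the load are in series, so the same I flows through both; get I from ε/(r+R), then I²R for the load.
I = ε / (r + R) = 110 / (3.53 + 87.5) = 1.208 A
P_load = I² R = (1.208)² × 87.5 = 127.8 W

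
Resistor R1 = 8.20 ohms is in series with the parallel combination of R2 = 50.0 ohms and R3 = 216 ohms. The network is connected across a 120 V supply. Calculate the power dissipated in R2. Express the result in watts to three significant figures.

199 W

First combine the parallel branches into one equivalent R_p, then R1 + R_p is a series pair.
R_p = (50.0×216)/(50.0+216) = 40.60 Ω
R_total = 8.20 + 40.60 = 48.80 Ω
I = V / R_total = 120 / 48.80 = 2.459 A
Voltage across the parallel pair: V_p = I × R_p = 2.459 × 40.60 = 99.84 V
R2 is across V_p, so use P = V²/R for that branch.
P_R2 = (99.84)² / 50.0 = 199.3 W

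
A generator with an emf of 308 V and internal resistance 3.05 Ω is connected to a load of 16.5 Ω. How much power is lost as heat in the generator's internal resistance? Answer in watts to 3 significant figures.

757 W

The source's internal resistance is just another series element carrying I; its dissipation is I²r.
I = ε / (r + R) = 308 / (3.05 + 16.5) = 15.75 A
P_int = I² r = (15.75)² × 3.05 = 757.0 W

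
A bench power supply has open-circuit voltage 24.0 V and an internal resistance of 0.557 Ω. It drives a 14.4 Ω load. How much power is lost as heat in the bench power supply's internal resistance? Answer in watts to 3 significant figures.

1.43 W

r is in series with the load, so it carries the full circuit current — the loss in it is I²r.
I = ε / (r + R) = 24.0 / (0.557 + 14.4) = 1.605 A
P_int = I² r = (1.605)² × 0.557 = 1.434 W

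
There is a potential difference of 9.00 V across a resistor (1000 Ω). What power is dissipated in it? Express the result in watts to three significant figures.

0.0810 W

With V across and R both known, P = V²/R gives the dissipation directly.
P = (9.00 V)² / 1000 Ω = 0.08100 W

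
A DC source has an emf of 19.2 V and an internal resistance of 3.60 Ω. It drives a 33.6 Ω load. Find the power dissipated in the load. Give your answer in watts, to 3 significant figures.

Load and internal resistance form a series loop — compute the loop current, then the load power via I²R.
I = ε / (r + R) = 19.2 / (3.60 + 33.6) = 0.5161 A
P_load = I² R = (0.5161)² × 33.6 = 8.951 W

8.95 W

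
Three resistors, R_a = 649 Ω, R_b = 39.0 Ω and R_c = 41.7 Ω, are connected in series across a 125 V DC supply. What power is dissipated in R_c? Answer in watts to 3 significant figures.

Since the resistors are in series they all carry the loop current I = V/R_total; the power in any one is I²R.
R_total = 649 + 39.0 + 41.7 = 729.7 Ω
I = V / R_total = 125 / 729.7 = 0.1713 A
P_R_c = I² × R_c = (0.1713)² × 41.7 = 1.224 W

1.22 W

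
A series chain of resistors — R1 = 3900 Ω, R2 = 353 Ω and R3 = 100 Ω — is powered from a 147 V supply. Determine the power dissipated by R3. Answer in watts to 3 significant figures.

0.114 W

The current is common to all series resistors; compute it, then apply P = I²R for the target.
R_total = 3900 + 353 + 100 = 4353 Ω
I = V / R_total = 147 / 4353 = 0.03377 A
P_R3 = I² × R3 = (0.03377)² × 100 = 0.1140 W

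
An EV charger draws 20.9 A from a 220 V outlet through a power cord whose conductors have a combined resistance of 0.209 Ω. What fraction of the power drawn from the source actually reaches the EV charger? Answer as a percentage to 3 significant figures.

98.0 %

The power cord carries the full 20.9 A.
P_line = I² R_line = (20.90)² × 0.209 = 91.29 W
P_source = V I = 220 × 20.90 = 4598 W; P_load = 4507 W
η = P_load / P_source = 4507 / 4598 = 0.9801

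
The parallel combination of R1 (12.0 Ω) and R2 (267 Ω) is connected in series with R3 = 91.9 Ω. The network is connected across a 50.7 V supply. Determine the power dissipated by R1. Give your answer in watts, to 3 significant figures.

2.64 W

Collapse the R1‖R2 pair into one equivalent R_p; then R_p and R3 form a series string.
R_p = (12.0×267)/(12.0+267) = 11.48 Ω
R_total = R_p + 91.9 = 11.48 + 91.9 = 103.4 Ω
I = V / R_total = 50.7 / 103.4 = 0.4904 A
Voltage across the parallel pair: V_p = I × R_p = 0.4904 × 11.48 = 5.632 V
R1 has V_p across it, so P = V_p²/R1.
P_R1 = (5.632)² / 12.0 = 2.643 W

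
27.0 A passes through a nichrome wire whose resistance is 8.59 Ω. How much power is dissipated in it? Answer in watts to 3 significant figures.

6260 W

With I and R stated, P = I²R applies in one step.
P = (27.00 A)² × 8.59 Ω = 6262 W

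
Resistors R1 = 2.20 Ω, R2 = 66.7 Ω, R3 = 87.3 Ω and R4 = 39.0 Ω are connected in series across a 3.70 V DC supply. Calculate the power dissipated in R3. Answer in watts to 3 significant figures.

0.0314 W

Series elements share the same current, so find I first, then use P = I²R.
R_total = 2.20 + 66.7 + 87.3 + 39.0 = 195.2 Ω
I = V / R_total = 3.70 / 195.2 = 0.01895 A
P_R3 = I² × R3 = (0.01895)² × 87.3 = 0.03137 W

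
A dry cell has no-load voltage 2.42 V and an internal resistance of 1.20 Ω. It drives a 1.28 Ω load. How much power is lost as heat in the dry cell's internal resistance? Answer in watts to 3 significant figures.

The source's internal resistance is just another series element carrying I; its dissipation is I²r.
I = ε / (r + R) = 2.42 / (1.20 + 1.28) = 0.9758 A
P_int = I² r = (0.9758)² × 1.20 = 1.143 W

1.14 W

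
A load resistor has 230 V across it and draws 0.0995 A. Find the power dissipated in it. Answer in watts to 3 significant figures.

22.9 W

Since both terminal voltage and current are stated, P = V I gives the power in one step.
P = 230 V × 0.09950 A = 22.89 W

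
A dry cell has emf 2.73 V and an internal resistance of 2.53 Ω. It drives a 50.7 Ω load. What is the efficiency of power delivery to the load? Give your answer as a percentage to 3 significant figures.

95.2 %

Efficiency is P_load / P_total. With a series r and R sharing the same I, P = I²R for each, so η = R/(R+r).
η = R / (R + r) = 50.7 / (50.7 + 2.53) = 0.9525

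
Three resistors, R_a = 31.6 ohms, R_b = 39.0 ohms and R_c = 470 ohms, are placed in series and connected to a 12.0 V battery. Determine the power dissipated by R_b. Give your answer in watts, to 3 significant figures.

In a series string the same current flows through every resistor — find that current, then P = I²R for the one we want.
R_total = 31.6 + 39.0 + 470 = 540.6 Ω
I = V / R_total = 12.0 / 540.6 = 0.02220 A
P_R_b = I² × R_b = (0.02220)² × 39.0 = 0.01922 W

0.0192 W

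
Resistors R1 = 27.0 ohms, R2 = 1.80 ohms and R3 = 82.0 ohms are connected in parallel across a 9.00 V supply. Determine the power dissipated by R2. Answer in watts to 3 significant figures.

45.0 W

Parallel branches share the same voltage; P = V²/R gives the branch power in one step.
P_R2 = V² / R2 = (9.00)² / 1.80 Ω = 45.00 W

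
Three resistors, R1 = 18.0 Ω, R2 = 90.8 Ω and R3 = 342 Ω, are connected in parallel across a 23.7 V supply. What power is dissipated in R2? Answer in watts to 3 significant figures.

6.19 W

R2 sits directly across the source, so P = V²/R with V = 23.7 V.
P_R2 = V² / R2 = (23.7)² / 90.8 Ω = 6.186 W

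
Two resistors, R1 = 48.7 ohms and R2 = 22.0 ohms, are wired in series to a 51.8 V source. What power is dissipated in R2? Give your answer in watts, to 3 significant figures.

11.8 W

Since the resistors are in series they all carry the loop current I = V/R_total; the power in any one is I²R.
R_total = 48.7 + 22.0 = 70.70 Ω
I = V / R_total = 51.8 / 70.70 = 0.7327 A
P_R2 = I² × R2 = (0.7327)² × 22.0 = 11.81 W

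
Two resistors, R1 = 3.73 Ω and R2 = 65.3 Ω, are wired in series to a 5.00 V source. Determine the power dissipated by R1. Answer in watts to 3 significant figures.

Since the resistors are in series they all carry the loop current I = V/R_total; the power in any one is I²R.
R_total = 3.73 + 65.3 = 69.03 Ω
I = V / R_total = 5.00 / 69.03 = 0.07243 A
P_R1 = I² × R1 = (0.07243)² × 3.73 = 0.01957 W

0.0196 W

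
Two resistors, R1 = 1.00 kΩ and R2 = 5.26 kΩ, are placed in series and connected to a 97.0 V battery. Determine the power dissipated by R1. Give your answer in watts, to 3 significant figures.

The current is common to all series resistors; compute it, then apply P = I²R for the target.
R_total = (1.00 + 5.26) kΩ = 6260 Ω
I = V / R_total = 97.0 / 6260 = 0.01550 A
P_R1 = I² × R1 = (0.01550)² × 1000 = 0.2401 W

0.240 W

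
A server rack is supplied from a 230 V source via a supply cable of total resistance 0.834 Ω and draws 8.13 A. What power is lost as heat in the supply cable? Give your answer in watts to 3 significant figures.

55.1 W

The supply cable and load are in series, so the same current flows in both; the loss is I²R_line.
The supply cable carries the full 8.13 A.
P_line = I² R_line = (8.130)² × 0.834 = 55.12 W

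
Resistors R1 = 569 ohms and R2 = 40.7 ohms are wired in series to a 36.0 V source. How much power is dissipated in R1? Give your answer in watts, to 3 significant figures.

1.98 W

In a series string the same current flows through every resistor — find that current, then P = I²R for the one we want.
R_total = 569 + 40.7 = 609.7 Ω
I = V / R_total = 36.0 / 609.7 = 0.05905 A
P_R1 = I² × R1 = (0.05905)² × 569 = 1.984 W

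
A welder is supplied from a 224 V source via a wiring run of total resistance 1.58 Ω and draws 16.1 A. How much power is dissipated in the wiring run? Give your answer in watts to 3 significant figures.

410 W

The wiring run and load are in series, so the same current flows in both; the loss is I²R_line.
The wiring run carries the full 16.1 A.
P_line = I² R_line = (16.10)² × 1.58 = 409.6 W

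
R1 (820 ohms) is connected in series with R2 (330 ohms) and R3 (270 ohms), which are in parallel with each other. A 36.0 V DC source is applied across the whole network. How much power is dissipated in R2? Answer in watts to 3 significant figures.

Collapse R2‖R3 to a single equivalent, reducing the network to two series elements.
R_p = (330×270)/(330+270) = 148.5 Ω
R_total = 820 + 148.5 = 968.5 Ω
I = V / R_total = 36.0 / 968.5 = 0.03717 A
Voltage across the parallel pair: V_p = I × R_p = 0.03717 × 148.5 = 5.520 V
With V_p across R2, its power is V_p²/R2.
P_R2 = (5.520)² / 330 = 0.09233 W

0.0923 W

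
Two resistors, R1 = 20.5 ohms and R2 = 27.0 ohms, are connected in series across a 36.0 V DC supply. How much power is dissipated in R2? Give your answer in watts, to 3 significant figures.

Every series element carries the same I. Get I from the total resistance, then P = I² × R2.
R_total = 20.5 + 27.0 = 47.50 Ω
I = V / R_total = 36.0 / 47.50 = 0.7579 A
P_R2 = I² × R2 = (0.7579)² × 27.0 = 15.51 W

15.5 W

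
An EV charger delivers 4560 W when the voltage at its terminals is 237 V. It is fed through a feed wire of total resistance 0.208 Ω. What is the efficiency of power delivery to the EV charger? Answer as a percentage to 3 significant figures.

98.3 %

I = P / V = 4560 / 237 = 19.24 A through the feed wire.
P_line = I² R_line = (19.24)² × 0.208 = 77.00 W
P_source = P_load + P_line = 4560 + 77.00 = 4637 W
η = P_load / P_source = 4560 / 4637 = 0.9834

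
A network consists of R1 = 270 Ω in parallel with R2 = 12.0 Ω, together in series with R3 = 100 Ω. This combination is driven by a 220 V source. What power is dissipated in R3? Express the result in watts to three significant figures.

389 W

Reduce the parallel combination to a single R_p; the circuit then becomes R_p in series with the remaining resistor.
R_p = (270×12.0)/(270+12.0) = 11.49 Ω
R_total = R_p + 100 = 11.49 + 100 = 111.5 Ω
I = V / R_total = 220 / 111.5 = 1.973 A
R3 is the series element, so its power is I²R.
P_R3 = (1.973)² × 100 = 389.4 W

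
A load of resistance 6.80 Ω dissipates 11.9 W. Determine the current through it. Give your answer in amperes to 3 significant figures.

The two known quantities fix the third via I = √(P / R).
I = √(11.9 / 6.80) = 1.323 A

1.32 A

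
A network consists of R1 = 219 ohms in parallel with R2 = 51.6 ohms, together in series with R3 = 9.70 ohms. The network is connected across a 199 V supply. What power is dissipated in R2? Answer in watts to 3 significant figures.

505 W

Combine R1 and R2 into their parallel equivalent first, reducing the network to two series resistors.
R_p = (219×51.6)/(219+51.6) = 41.76 Ω
R_total = R_p + 9.70 = 41.76 + 9.70 = 51.46 Ω
I = V / R_total = 199 / 51.46 = 3.867 A
Voltage across the parallel pair: V_p = I × R_p = 3.867 × 41.76 = 161.5 V
Use P = V²/R for R2 with V = V_p.
P_R2 = (161.5)² / 51.6 = 505.4 W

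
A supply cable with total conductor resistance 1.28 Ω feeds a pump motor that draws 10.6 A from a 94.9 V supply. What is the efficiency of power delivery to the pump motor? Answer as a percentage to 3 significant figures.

85.7 %

The supply cable carries the full 10.6 A.
P_line = I² R_line = (10.60)² × 1.28 = 143.8 W
P_source = V I = 94.9 × 10.60 = 1006 W; P_load = 862.1 W
η = P_load / P_source = 862.1 / 1006 = 0.8570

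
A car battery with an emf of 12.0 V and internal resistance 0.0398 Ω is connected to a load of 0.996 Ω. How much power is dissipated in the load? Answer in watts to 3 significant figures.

134 W

With r and R in series, I = ε/(r+R); the load dissipates I²R.
I = ε / (r + R) = 12.0 / (0.0398 + 0.996) = 11.59 A
P_load = I² R = (11.59)² × 0.996 = 133.7 W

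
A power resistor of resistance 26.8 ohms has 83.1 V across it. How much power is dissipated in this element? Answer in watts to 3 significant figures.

V and R are stated; P = V²/R avoids computing the current.
P = (83.1 V)² / 26.8 Ω = 257.7 W

258 W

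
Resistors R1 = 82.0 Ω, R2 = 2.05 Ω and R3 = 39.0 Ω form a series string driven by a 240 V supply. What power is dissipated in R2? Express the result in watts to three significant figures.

7.80 W

Every series element carries the same I. Get I from the total resistance, then P = I² × R2.
R_total = 82.0 + 2.05 + 39.0 = 123.0 Ω
I = V / R_total = 240 / 123.0 = 1.950 A
P_R2 = I² × R2 = (1.950)² × 2.05 = 7.799 W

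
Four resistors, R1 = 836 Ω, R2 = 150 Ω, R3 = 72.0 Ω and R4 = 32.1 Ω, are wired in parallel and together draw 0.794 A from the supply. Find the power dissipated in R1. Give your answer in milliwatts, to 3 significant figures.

269 mW

The branches share the same voltage, but only the total current is given — find V from the equivalent resistance first.
1/R_eq = 1/836 + 1/150 + 1/72.0 + 1/32.1 ⇒ R_eq = 18.90 Ω
V = I_total × R_eq = 0.7940 × 18.90 = 15.01 V
P_R1 = V² / R1 = (15.01)² / 836 = 0.2694 W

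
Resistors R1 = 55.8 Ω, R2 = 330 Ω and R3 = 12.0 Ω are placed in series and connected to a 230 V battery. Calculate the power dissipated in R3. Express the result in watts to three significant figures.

4.01 W

The current is common to all series resistors; compute it, then apply P = I²R for the target.
R_total = 55.8 + 330 + 12.0 = 397.8 Ω
I = V / R_total = 230 / 397.8 = 0.5782 A
P_R3 = I² × R3 = (0.5782)² × 12.0 = 4.012 W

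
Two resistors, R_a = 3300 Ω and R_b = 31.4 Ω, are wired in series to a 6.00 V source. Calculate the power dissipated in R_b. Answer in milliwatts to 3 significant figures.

0.102 mW

In a series string the same current flows through every resistor — find that current, then P = I²R for the one we want.
R_total = 3300 + 31.4 = 3331 Ω
I = V / R_total = 6.00 / 3331 = 0.001801 A
P_R_b = I² × R_b = (0.001801)² × 31.4 = 0.0001019 W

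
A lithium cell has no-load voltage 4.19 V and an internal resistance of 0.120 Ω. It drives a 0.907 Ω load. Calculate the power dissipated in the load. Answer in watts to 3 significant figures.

15.1 W

Load and internal resistance form a series loop — compute the loop current, then the load power via I²R.
I = ε / (r + R) = 4.19 / (0.120 + 0.907) = 4.080 A
P_load = I² R = (4.080)² × 0.907 = 15.10 W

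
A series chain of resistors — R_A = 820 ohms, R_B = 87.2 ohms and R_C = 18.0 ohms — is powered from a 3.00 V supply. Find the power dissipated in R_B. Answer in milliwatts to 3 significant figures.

The current is common to all series resistors; compute it, then apply P = I²R for the target.
R_total = 820 + 87.2 + 18.0 = 925.2 Ω
I = V / R_total = 3.00 / 925.2 = 0.003243 A
P_R_B = I² × R_B = (0.003243)² × 87.2 = 0.0009168 W

0.917 mW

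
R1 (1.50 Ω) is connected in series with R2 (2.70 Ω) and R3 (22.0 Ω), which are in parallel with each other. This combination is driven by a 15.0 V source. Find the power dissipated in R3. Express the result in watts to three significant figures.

3.88 W

Replace R2 and R3 with their parallel equivalent so the circuit becomes R1 in series with R_p.
R_p = (2.70×22.0)/(2.70+22.0) = 2.405 Ω
R_total = 1.50 + 2.405 = 3.905 Ω
I = V / R_total = 15.0 / 3.905 = 3.841 A
Voltage across the parallel pair: V_p = I × R_p = 3.841 × 2.405 = 9.238 V
R3 sees V_p directly, so P = V_p² / R3.
P_R3 = (9.238)² / 22.0 = 3.879 W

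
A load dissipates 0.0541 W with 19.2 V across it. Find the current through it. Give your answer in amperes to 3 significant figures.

Rearranging the power relation for the two known quantities gives I = P / V.
I = 0.0541 / 19.2 = 0.002818 A

0.00282 A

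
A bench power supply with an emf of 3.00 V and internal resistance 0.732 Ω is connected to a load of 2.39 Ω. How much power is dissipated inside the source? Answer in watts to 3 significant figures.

0.676 W

The internal resistance carries the same current as the load; P_int = I²r.
I = ε / (r + R) = 3.00 / (0.732 + 2.39) = 0.9609 A
P_int = I² r = (0.9609)² × 0.732 = 0.6759 W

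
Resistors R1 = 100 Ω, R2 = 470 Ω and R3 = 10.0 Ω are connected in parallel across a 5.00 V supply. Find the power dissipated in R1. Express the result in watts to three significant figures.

Every branch has 5.00 V across it, so for R1 the power is simply V²/R.
P_R1 = V² / R1 = (5.00)² / 100 Ω = 0.2500 W

0.250 W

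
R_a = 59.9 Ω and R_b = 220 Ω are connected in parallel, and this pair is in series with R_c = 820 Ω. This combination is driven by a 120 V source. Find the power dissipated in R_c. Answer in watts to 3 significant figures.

15.7 W

Collapse the R_a‖R_b pair into one equivalent R_p; then R_p and R_c form a series string.
R_p = (59.9×220)/(59.9+220) = 47.08 Ω
R_total = R_p + 820 = 47.08 + 820 = 867.1 Ω
I = V / R_total = 120 / 867.1 = 0.1384 A
R_c carries the full series current, so P = I²R.
P_R_c = (0.1384)² × 820 = 15.71 W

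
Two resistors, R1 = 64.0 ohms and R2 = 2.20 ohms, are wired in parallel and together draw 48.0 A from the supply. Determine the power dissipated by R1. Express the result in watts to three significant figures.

The branches share the same voltage, but only the total current is given — find V from the equivalent resistance first.
1/R_eq = 1/64.0 + 1/2.20 ⇒ R_eq = 2.127 Ω
V = I_total × R_eq = 48.00 × 2.127 = 102.1 V
P_R1 = V² / R1 = (102.1)² / 64.0 = 162.9 W

163 W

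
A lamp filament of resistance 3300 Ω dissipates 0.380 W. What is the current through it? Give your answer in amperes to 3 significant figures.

0.0107 A

From P = V I = I²R = V²/R, with the two given quantities we get I = √(P / R).
I = √(0.380 / 3300) = 0.01073 A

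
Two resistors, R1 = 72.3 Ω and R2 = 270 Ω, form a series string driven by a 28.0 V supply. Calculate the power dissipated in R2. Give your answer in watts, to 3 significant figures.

Since the resistors are in series they all carry the loop current I = V/R_total; the power in any one is I²R.
R_total = 72.3 + 270 = 342.3 Ω
I = V / R_total = 28.0 / 342.3 = 0.08180 A
P_R2 = I² × R2 = (0.08180)² × 270 = 1.807 W

1.81 W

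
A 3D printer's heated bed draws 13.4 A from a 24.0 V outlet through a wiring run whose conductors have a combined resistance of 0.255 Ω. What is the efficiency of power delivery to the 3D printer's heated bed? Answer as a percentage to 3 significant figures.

The wiring run carries the full 13.4 A.
P_line = I² R_line = (13.40)² × 0.255 = 45.79 W
P_source = V I = 24.0 × 13.40 = 321.6 W; P_load = 275.8 W
η = P_load / P_source = 275.8 / 321.6 = 0.8576

85.8 %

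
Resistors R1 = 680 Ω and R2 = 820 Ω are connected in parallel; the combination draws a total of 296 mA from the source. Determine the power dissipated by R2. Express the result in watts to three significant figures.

14.8 W

The branches share the same voltage, but only the total current is given — find V from the equivalent resistance first.
1/R_eq = 1/680 + 1/820 ⇒ R_eq = 371.7 Ω
V = I_total × R_eq = 0.2960 × 371.7 = 110.0 V
P_R2 = V² / R2 = (110.0)² / 820 = 14.76 W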